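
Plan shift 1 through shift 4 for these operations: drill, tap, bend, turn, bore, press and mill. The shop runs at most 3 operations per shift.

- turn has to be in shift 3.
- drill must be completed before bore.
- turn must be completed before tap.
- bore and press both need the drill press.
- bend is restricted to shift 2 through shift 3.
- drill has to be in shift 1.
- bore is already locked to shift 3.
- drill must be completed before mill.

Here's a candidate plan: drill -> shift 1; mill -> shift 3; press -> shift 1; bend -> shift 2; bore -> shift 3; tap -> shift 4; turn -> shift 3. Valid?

turn must be completed before tap — holds.
drill must be completed before mill — holds.
bend is restricted to shift 2 through shift 3 — holds.
drill must be completed before bore — holds.
The shop runs at most 3 operations per shift — holds.
drill has to be in shift 1 — holds.
bore is already locked to shift 3 — holds.
turn has to be in shift 3 — holds.
bore and press both need the drill press — holds.

Yes, all constraints hold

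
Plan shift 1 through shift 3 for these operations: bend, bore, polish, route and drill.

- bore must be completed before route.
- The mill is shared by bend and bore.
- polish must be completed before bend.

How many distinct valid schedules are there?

Splitting on bend: it can be shift 2 (6), shift 3 (18). Listing each branch's schedules as (bore, polish, route, drill) by shift number:
bend=shift 2: (1,1,2,1) (1,1,2,2) (1,1,2,3) (1,1,3,1) (1,1,3,2) (1,1,3,3) — 6.
bend=shift 3: (1,1,2,1) (1,1,2,2) (1,1,2,3) (1,1,3,1) (1,1,3,2) (1,1,3,3) (1,2,2,1) (1,2,2,2) (1,2,2,3) (1,2,3,1) (1,2,3,2) (1,2,3,3) (2,1,3,1) (2,1,3,2) (2,1,3,3) (2,2,3,1) (2,2,3,2) (2,2,3,3) — 18.
Summing: 6 + 18 = 24.

24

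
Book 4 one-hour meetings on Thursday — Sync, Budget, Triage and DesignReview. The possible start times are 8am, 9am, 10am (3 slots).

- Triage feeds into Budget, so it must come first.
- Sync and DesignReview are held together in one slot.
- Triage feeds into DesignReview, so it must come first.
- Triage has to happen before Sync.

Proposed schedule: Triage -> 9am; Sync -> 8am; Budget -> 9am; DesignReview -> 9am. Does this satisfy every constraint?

Triage feeds into DesignReview, so it must come first — violated.
Triage feeds into Budget, so it must come first — violated.
Triage has to happen before Sync — violated.
Sync and DesignReview are held together in one slot — violated.

No — it violates: Triage has to happen before Sync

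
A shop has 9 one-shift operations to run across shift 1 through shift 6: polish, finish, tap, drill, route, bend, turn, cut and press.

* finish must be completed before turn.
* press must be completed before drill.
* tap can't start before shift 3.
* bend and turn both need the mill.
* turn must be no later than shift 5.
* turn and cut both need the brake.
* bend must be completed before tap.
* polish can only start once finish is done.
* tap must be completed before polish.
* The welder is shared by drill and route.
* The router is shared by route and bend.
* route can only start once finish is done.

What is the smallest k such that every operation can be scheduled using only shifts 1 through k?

The precedence chain requires at least 3 distinct shifts.
Propagating the time windows through the other constraints, polish can't land before shift 4, so the schedule must run through at least shift 4.
4 works (last occupied shift: shift 4): for example press in shift 1, finish in shift 1, drill in shift 2, bend in shift 1, route in shift 3, polish in shift 4, cut in shift 1, tap in shift 3, turn in shift 2.

4 shifts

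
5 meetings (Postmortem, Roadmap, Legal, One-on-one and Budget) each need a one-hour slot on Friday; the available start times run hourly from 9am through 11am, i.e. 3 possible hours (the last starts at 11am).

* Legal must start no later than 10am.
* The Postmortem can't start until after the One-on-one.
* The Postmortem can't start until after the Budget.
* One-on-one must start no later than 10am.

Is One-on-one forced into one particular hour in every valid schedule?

One-on-one can be 9am (e.g. Budget -> 9am; Postmortem -> 10am; Roadmap -> 9am; One-on-one -> 9am; Legal -> 9am) or 10am (e.g. Postmortem=11am, Legal=9am, One-on-one=10am, Budget=9am, Roadmap=9am).

No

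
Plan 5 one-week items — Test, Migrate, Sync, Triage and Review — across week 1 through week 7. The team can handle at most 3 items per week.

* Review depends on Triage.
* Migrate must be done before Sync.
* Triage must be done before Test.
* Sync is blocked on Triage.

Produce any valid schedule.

Sync -> week 2, Triage -> week 1, Review -> week 2, Test -> week 2, Migrate -> week 1

Checking: Triage(week 1) before Test(week 2); Migrate(week 1) before Sync(week 2); Triage(week 1) before Sync(week 2); Triage(week 1) before Review(week 2); max 3 per week (cap 3).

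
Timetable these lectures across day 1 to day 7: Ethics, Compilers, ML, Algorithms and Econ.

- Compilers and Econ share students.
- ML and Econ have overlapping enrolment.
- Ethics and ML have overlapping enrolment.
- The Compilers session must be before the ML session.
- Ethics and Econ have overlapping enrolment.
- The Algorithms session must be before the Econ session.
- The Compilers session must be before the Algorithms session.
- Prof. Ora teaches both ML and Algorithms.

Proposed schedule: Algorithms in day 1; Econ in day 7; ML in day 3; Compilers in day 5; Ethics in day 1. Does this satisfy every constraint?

Invalid. The Compilers session must be before the Algorithms session.

Compilers and Econ share students — holds.
The Algorithms session must be before the Econ session — holds.
The Compilers session must be before the Algorithms session — violated.
Prof. Ora teaches both ML and Algorithms — holds.
The Compilers session must be before the ML session — violated.
Ethics and ML have overlapping enrolment — holds.
ML and Econ have overlapping enrolment — holds.
Ethics and Econ have overlapping enrolment — holds.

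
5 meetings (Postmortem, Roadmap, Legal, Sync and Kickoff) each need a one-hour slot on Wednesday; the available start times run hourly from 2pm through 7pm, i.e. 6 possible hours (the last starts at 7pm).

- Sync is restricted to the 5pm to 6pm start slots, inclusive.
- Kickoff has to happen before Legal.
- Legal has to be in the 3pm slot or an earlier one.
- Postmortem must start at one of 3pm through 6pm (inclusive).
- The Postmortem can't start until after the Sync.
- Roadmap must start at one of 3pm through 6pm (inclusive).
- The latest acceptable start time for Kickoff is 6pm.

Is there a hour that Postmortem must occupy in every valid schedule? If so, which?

6pm

Postmortem is available from 3pm; precedence pushes Postmortem to at least 6pm; Postmortem's own window allows nothing later than 6pm.
So Postmortem is pinned to 6pm.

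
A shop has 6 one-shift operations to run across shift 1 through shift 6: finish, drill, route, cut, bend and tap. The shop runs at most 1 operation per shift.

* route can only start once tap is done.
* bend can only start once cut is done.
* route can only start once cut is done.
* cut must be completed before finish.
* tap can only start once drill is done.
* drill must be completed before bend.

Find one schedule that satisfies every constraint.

bend in shift 5, finish in shift 6, route in shift 4, drill in shift 2, cut in shift 1, tap in shift 3

Checking: cut(shift 1) before route(shift 4); cut(shift 1) before bend(shift 5); drill(shift 2) before tap(shift 3); cut(shift 1) before finish(shift 6); tap(shift 3) before route(shift 4); drill(shift 2) before bend(shift 5); max 1 per shift (cap 1).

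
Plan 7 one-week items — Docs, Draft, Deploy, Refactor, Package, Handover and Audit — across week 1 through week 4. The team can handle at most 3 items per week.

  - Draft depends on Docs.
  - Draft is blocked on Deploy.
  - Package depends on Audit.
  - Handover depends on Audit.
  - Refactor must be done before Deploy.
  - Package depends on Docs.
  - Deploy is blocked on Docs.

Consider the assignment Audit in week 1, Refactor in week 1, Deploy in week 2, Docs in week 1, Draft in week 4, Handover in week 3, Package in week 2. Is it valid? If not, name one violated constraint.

Yes

The team can handle at most 3 items per week — holds.
Package depends on Docs — holds.
Deploy is blocked on Docs — holds.
Handover depends on Audit — holds.
Draft depends on Docs — holds.
Package depends on Audit — holds.
Refactor must be done before Deploy — holds.
Draft is blocked on Deploy — holds.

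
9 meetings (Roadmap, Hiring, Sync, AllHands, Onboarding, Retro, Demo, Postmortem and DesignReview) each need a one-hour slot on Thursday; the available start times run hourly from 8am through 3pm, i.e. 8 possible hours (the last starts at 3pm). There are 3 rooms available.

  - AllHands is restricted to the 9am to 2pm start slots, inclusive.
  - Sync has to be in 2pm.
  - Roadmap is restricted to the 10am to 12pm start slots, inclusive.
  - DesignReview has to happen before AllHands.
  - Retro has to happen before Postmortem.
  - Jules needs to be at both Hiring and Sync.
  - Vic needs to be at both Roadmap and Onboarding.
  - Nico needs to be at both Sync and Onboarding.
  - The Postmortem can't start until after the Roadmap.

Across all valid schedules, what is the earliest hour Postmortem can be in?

Precedence pushes Postmortem to at least 11am.
Postmortem at 11am is achievable: Demo=9am; AllHands=9am; DesignReview=8am; Sync=2pm; Hiring=8am; Roadmap=10am; Postmortem=11am; Onboarding=9am; Retro=8am.

11am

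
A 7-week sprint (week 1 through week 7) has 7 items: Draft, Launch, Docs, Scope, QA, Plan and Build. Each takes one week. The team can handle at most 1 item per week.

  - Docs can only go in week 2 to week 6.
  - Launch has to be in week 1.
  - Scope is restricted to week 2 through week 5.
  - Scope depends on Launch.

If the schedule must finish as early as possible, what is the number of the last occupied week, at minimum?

week 7

The precedence chain requires at least 2 distinct weeks.
With at most 1 per week and 7 tasks, at least 7 weeks are needed.
7 works (last occupied week: week 7): for example Build=week 7; Draft=week 4; Plan=week 6; Docs=week 3; QA=week 5; Launch=week 1; Scope=week 2.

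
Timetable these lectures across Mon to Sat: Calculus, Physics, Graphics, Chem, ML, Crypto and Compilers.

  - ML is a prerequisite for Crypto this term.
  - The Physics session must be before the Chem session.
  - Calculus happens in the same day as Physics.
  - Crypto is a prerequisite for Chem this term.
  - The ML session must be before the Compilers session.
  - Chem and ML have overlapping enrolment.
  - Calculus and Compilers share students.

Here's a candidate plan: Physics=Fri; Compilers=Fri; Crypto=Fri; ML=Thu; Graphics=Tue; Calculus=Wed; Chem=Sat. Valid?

Invalid. Calculus happens in the same day as Physics.

Calculus and Compilers share students — holds.
Calculus happens in the same day as Physics — violated.
Chem and ML have overlapping enrolment — holds.
Crypto is a prerequisite for Chem this term — holds.
The Physics session must be before the Chem session — holds.
ML is a prerequisite for Crypto this term — holds.
The ML session must be before the Compilers session — holds.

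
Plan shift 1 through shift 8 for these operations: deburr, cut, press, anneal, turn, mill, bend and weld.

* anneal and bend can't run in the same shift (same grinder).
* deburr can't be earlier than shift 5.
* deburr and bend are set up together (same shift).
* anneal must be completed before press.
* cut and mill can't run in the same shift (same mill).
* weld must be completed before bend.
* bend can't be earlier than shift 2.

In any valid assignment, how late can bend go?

Bend is available from shift 2; bend must be in the same shift as deburr, which can't be before shift 5, so bend is at least shift 5.
bend at shift 8 is achievable: anneal=shift 1, turn=shift 1, press=shift 2, weld=shift 1, deburr=shift 8, bend=shift 8, mill=shift 2, cut=shift 1.

shift 8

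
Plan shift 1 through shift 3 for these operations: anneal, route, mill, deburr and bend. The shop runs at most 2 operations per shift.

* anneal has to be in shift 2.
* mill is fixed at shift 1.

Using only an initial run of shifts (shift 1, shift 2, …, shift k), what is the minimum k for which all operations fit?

With at most 2 per shift and 5 operations, at least 3 shifts are needed.
anneal can't be placed before shift 2, so the schedule must run through at least shift 2.
3 works (last occupied shift: shift 3): for example bend -> shift 3, mill -> shift 1, anneal -> shift 2, deburr -> shift 2, route -> shift 1.

3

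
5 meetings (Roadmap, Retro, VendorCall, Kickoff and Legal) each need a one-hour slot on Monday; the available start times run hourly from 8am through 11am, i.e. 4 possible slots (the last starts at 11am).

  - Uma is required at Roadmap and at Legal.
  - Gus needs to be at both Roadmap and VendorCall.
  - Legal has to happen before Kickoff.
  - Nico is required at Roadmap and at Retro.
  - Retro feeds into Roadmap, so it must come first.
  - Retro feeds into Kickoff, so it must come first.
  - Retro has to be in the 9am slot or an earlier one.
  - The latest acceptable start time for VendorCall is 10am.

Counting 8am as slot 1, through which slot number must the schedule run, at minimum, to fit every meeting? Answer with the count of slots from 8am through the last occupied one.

The precedence chain requires at least 2 distinct slots.
2 works (last occupied slot: 9am): for example VendorCall=8am, Roadmap=9am, Kickoff=9am, Retro=8am, Legal=8am.

2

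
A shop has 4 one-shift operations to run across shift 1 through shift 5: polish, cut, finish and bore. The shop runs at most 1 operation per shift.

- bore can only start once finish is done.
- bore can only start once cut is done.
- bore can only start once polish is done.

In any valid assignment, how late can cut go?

shift 4

Downstream work caps cut at shift 4.
cut at shift 4 is achievable: finish in shift 2, polish in shift 1, bore in shift 5, cut in shift 4.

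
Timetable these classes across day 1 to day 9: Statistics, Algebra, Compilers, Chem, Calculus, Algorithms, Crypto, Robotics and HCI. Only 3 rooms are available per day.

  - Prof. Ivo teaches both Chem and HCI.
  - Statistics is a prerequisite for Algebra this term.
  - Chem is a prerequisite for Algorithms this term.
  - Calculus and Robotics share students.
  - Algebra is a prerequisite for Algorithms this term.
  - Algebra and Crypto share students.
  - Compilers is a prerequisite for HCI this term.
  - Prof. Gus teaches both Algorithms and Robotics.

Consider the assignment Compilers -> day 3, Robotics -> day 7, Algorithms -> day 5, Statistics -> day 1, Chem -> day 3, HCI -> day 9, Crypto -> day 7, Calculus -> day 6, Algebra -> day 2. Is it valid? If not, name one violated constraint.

Prof. Gus teaches both Algorithms and Robotics — holds.
Statistics is a prerequisite for Algebra this term — holds.
Chem is a prerequisite for Algorithms this term — holds.
Algebra is a prerequisite for Algorithms this term — holds.
Algebra and Crypto share students — holds.
Calculus and Robotics share students — holds.
Prof. Ivo teaches both Chem and HCI — holds.
Only 3 rooms are available per day — holds.
Compilers is a prerequisite for HCI this term — holds.

Yes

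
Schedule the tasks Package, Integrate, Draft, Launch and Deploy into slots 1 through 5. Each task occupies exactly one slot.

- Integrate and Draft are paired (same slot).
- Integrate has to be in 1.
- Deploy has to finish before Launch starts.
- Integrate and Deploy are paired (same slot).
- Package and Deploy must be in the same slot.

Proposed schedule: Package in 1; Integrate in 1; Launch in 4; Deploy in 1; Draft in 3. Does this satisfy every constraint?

No — it violates: Integrate and Draft are paired (same slot)

Integrate and Deploy are paired (same slot) — holds.
Deploy has to finish before Launch starts — holds.
Integrate has to be in 1 — holds.
Package and Deploy must be in the same slot — holds.
Integrate and Draft are paired (same slot) — violated.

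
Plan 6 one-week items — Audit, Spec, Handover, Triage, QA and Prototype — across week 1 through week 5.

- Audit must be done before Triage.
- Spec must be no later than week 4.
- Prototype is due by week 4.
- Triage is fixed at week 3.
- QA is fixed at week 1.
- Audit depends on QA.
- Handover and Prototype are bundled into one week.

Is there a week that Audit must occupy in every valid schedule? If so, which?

QA is fixed at week 1 and must come before Audit, so Audit is at least week 2.
Triage is fixed at week 3 and must come after Audit, so Audit is at most week 2.
So Audit must be week 2.

week 2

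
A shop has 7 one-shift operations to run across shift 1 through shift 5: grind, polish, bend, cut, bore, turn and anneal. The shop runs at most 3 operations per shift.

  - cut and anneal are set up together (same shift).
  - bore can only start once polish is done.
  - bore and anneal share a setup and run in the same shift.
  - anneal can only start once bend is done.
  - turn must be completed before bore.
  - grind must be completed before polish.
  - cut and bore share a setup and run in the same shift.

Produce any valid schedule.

cut -> shift 3, turn -> shift 1, grind -> shift 1, bend -> shift 1, polish -> shift 2, bore -> shift 3, anneal -> shift 3

Checking: turn(shift 1) before bore(shift 3); grind(shift 1) before polish(shift 2); polish(shift 2) before bore(shift 3); bend(shift 1) before anneal(shift 3); cut = anneal = shift 3; bore = anneal = shift 3; cut = bore = shift 3; max 3 per shift (cap 3).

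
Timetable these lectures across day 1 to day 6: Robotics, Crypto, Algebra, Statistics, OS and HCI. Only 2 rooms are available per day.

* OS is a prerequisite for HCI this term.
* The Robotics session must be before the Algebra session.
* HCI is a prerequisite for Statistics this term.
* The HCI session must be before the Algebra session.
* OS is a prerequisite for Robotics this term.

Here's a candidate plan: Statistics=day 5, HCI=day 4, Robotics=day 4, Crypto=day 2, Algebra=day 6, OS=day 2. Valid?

HCI is a prerequisite for Statistics this term — holds.
OS is a prerequisite for HCI this term — holds.
The HCI session must be before the Algebra session — holds.
Only 2 rooms are available per day — holds.
OS is a prerequisite for Robotics this term — holds.
The Robotics session must be before the Algebra session — holds.

Valid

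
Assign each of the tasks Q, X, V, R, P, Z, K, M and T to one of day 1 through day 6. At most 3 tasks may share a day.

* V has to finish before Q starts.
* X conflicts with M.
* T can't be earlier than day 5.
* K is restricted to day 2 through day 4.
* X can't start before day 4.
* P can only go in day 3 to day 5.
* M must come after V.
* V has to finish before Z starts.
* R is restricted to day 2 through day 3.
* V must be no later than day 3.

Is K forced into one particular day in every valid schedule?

No

K can be day 2 (e.g. R -> day 2; Q -> day 2; V -> day 1; Z -> day 3; P -> day 3; T -> day 5; X -> day 4; K -> day 2; M -> day 3) or day 3 (e.g. Z=day 2, T=day 5, P=day 3, M=day 3, R=day 2, V=day 1, X=day 4, K=day 3, Q=day 2).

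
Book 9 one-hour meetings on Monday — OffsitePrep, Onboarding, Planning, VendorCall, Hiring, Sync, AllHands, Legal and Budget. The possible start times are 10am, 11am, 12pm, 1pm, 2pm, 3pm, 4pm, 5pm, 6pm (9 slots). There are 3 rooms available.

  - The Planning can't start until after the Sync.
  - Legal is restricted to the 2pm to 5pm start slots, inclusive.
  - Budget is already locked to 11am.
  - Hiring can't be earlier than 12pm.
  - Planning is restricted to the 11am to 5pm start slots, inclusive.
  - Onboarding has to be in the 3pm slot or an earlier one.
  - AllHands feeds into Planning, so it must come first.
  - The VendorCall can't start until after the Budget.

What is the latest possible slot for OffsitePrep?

6pm

OffsitePrep at 6pm is achievable: VendorCall=12pm; Sync=10am; OffsitePrep=6pm; Planning=11am; Budget=11am; AllHands=10am; Onboarding=10am; Hiring=12pm; Legal=2pm.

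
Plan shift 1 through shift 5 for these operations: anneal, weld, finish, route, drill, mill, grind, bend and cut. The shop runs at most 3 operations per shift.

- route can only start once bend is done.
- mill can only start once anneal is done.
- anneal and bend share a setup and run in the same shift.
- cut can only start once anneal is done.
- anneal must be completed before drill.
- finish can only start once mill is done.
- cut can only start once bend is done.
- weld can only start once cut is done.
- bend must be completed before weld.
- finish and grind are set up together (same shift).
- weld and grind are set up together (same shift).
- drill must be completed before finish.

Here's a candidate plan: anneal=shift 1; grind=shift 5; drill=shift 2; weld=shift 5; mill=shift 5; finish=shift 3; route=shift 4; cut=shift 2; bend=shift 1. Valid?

Invalid. finish can only start once mill is done.

drill must be completed before finish — holds.
route can only start once bend is done — holds.
mill can only start once anneal is done — holds.
anneal and bend share a setup and run in the same shift — holds.
weld can only start once cut is done — holds.
finish can only start once mill is done — violated.
bend must be completed before weld — holds.
The shop runs at most 3 operations per shift — holds.
anneal must be completed before drill — holds.
weld and grind are set up together (same shift) — holds.
cut can only start once anneal is done — holds.
cut can only start once bend is done — holds.
finish and grind are set up together (same shift) — violated.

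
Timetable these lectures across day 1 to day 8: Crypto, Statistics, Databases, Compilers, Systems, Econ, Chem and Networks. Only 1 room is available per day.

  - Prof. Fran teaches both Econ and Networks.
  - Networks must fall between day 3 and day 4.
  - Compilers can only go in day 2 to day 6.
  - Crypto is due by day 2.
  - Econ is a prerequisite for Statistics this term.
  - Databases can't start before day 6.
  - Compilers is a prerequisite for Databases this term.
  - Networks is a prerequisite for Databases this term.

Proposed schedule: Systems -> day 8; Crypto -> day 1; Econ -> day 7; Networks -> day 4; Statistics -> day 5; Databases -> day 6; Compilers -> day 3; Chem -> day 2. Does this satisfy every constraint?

Prof. Fran teaches both Econ and Networks — holds.
Only 1 room is available per day — holds.
Compilers can only go in day 2 to day 6 — holds.
Compilers is a prerequisite for Databases this term — holds.
Econ is a prerequisite for Statistics this term — violated.
Networks must fall between day 3 and day 4 — holds.
Networks is a prerequisite for Databases this term — holds.
Databases can't start before day 6 — holds.
Crypto is due by day 2 — holds.

Invalid. Econ is a prerequisite for Statistics this term.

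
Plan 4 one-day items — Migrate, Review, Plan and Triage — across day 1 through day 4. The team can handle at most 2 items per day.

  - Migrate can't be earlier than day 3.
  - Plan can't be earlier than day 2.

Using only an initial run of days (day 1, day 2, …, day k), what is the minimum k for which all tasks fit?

3 days

With at most 2 per day and 4 tasks, at least 2 days are needed.
Migrate can't be placed before day 3, so the schedule must run through at least day 3.
3 works (last occupied day: day 3): for example Review -> day 1, Triage -> day 1, Plan -> day 2, Migrate -> day 3.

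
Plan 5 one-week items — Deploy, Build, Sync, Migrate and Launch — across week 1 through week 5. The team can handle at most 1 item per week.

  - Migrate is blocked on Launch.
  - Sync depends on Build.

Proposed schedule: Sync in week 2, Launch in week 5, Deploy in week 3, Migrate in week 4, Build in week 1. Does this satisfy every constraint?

Invalid. Migrate is blocked on Launch.

Migrate is blocked on Launch — violated.
Sync depends on Build — holds.
The team can handle at most 1 item per week — holds.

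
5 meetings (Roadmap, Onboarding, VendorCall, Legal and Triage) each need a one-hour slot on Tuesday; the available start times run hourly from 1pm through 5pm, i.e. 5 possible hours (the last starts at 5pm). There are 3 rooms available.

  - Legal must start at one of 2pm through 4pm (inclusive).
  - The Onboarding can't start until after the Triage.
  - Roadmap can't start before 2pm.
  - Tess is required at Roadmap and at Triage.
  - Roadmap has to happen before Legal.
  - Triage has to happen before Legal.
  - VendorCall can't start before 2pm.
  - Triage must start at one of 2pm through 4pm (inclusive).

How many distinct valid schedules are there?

20

Splitting on Roadmap: it can be 2pm (8), 3pm (12). Listing each branch's schedules as (Onboarding, VendorCall, Legal, Triage):
Roadmap=2pm: (4pm,2pm,4pm,3pm) (4pm,3pm,4pm,3pm) (4pm,4pm,4pm,3pm) (4pm,5pm,4pm,3pm) (5pm,2pm,4pm,3pm) (5pm,3pm,4pm,3pm) (5pm,4pm,4pm,3pm) (5pm,5pm,4pm,3pm) — 8.
Roadmap=3pm: (3pm,2pm,4pm,2pm) (3pm,3pm,4pm,2pm) (3pm,4pm,4pm,2pm) (3pm,5pm,4pm,2pm) (4pm,2pm,4pm,2pm) (4pm,3pm,4pm,2pm) (4pm,4pm,4pm,2pm) (4pm,5pm,4pm,2pm) (5pm,2pm,4pm,2pm) (5pm,3pm,4pm,2pm) (5pm,4pm,4pm,2pm) (5pm,5pm,4pm,2pm) — 12.
Summing: 8 + 12 = 20.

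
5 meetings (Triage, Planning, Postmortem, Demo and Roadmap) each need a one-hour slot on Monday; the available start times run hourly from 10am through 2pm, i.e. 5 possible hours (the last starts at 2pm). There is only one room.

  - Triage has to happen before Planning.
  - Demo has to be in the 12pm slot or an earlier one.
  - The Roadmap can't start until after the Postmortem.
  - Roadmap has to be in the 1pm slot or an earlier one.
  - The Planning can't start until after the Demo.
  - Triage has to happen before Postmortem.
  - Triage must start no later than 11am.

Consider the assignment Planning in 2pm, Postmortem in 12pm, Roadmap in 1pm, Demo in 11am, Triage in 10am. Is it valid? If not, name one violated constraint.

Yes, all constraints hold

The Roadmap can't start until after the Postmortem — holds.
Triage has to happen before Postmortem — holds.
The Planning can't start until after the Demo — holds.
Triage must start no later than 11am — holds.
Demo has to be in the 12pm slot or an earlier one — holds.
There is only one room — holds.
Roadmap has to be in the 1pm slot or an earlier one — holds.
Triage has to happen before Planning — holds.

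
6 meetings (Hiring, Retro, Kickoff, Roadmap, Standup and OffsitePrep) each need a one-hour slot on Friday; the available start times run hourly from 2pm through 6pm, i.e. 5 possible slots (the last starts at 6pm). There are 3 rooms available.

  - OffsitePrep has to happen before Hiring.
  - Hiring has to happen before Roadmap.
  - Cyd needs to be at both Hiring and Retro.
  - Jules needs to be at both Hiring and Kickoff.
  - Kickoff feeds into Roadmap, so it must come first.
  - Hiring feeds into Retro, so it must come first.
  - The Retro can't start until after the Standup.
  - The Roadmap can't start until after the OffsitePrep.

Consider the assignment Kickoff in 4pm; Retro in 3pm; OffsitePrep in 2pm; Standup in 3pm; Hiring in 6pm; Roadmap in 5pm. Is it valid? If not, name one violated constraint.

No — it violates: Hiring feeds into Retro, so it must come first

The Roadmap can't start until after the OffsitePrep — holds.
Cyd needs to be at both Hiring and Retro — holds.
Kickoff feeds into Roadmap, so it must come first — holds.
OffsitePrep has to happen before Hiring — holds.
There are 3 rooms available — holds.
Jules needs to be at both Hiring and Kickoff — holds.
Hiring has to happen before Roadmap — violated.
Hiring feeds into Retro, so it must come first — violated.
The Retro can't start until after the Standup — violated.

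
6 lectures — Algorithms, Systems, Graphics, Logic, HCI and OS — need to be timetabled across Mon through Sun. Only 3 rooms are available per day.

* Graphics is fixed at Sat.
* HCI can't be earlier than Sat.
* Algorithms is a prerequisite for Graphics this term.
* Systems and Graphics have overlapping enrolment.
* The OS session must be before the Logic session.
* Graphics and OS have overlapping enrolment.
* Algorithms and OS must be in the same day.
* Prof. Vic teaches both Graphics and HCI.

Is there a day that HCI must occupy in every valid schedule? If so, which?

Sun

HCI's window is Sat–Sun.
Graphics is fixed at Sat, and HCI can't share a day with Graphics.
So HCI must be Sun.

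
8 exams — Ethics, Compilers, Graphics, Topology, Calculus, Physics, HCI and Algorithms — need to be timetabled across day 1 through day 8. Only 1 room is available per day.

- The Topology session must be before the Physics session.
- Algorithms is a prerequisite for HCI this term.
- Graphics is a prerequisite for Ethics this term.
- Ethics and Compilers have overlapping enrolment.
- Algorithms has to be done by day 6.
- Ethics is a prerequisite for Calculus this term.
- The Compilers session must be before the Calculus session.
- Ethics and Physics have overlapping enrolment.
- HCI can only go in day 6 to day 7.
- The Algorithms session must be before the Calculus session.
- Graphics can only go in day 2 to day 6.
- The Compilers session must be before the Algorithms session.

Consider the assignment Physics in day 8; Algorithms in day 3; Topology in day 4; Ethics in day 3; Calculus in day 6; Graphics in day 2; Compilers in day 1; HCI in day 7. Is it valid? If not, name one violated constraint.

Invalid. Only 1 room is available per day.

The Compilers session must be before the Calculus session — holds.
Ethics and Compilers have overlapping enrolment — holds.
HCI can only go in day 6 to day 7 — holds.
Graphics can only go in day 2 to day 6 — holds.
Algorithms has to be done by day 6 — holds.
Algorithms is a prerequisite for HCI this term — holds.
Graphics is a prerequisite for Ethics this term — holds.
Ethics is a prerequisite for Calculus this term — holds.
The Topology session must be before the Physics session — holds.
The Algorithms session must be before the Calculus session — holds.
Ethics and Physics have overlapping enrolment — holds.
Only 1 room is available per day — violated.
The Compilers session must be before the Algorithms session — holds.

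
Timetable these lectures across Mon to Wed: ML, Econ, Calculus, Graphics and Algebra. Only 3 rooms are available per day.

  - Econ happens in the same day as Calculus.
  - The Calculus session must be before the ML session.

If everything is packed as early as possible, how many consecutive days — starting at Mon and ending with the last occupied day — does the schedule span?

2

The precedence chain requires at least 2 distinct days.
With at most 3 per day and 5 lectures, at least 2 days are needed.
2 works (last occupied day: Tue): for example ML in Tue, Econ in Mon, Graphics in Mon, Algebra in Tue, Calculus in Mon.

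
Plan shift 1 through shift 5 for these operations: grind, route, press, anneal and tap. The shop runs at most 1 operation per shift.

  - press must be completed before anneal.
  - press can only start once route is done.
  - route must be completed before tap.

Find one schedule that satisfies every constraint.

grind in shift 5; anneal in shift 3; press in shift 2; tap in shift 4; route in shift 1

Checking: route(shift 1) before press(shift 2); press(shift 2) before anneal(shift 3); route(shift 1) before tap(shift 4); max 1 per shift (cap 1).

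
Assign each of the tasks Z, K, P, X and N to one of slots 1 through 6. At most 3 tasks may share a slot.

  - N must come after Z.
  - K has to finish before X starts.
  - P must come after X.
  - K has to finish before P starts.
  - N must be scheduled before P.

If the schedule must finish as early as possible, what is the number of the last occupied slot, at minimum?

slot 3

The precedence chain requires at least 3 distinct slots.
With at most 3 per slot and 5 tasks, at least 2 slots are needed.
3 works (last occupied slot: 3): for example N=2; K=1; Z=1; P=3; X=2.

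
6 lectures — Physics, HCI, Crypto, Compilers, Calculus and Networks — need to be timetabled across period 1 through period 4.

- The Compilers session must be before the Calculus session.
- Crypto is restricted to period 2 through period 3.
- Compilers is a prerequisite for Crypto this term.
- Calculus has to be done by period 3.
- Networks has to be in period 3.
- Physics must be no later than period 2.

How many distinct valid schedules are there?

40

Splitting on Physics: it can be period 1 (20), period 2 (20). Listing each branch's schedules as (HCI, Crypto, Compilers, Calculus, Networks) by period number:
Physics=period 1: (1,2,1,2,3) (1,2,1,3,3) (1,3,1,2,3) (1,3,1,3,3) (1,3,2,3,3) (2,2,1,2,3) (2,2,1,3,3) (2,3,1,2,3) (2,3,1,3,3) (2,3,2,3,3) (3,2,1,2,3) (3,2,1,3,3) (3,3,1,2,3) (3,3,1,3,3) (3,3,2,3,3) (4,2,1,2,3) (4,2,1,3,3) (4,3,1,2,3) (4,3,1,3,3) (4,3,2,3,3) — 20.
Physics=period 2: (1,2,1,2,3) (1,2,1,3,3) (1,3,1,2,3) (1,3,1,3,3) (1,3,2,3,3) (2,2,1,2,3) (2,2,1,3,3) (2,3,1,2,3) (2,3,1,3,3) (2,3,2,3,3) (3,2,1,2,3) (3,2,1,3,3) (3,3,1,2,3) (3,3,1,3,3) (3,3,2,3,3) (4,2,1,2,3) (4,2,1,3,3) (4,3,1,2,3) (4,3,1,3,3) (4,3,2,3,3) — 20.
Summing: 20 + 20 = 40.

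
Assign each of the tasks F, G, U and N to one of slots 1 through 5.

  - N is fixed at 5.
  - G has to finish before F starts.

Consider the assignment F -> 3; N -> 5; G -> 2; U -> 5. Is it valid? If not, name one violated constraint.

N is fixed at 5 — holds.
G has to finish before F starts — holds.

Yes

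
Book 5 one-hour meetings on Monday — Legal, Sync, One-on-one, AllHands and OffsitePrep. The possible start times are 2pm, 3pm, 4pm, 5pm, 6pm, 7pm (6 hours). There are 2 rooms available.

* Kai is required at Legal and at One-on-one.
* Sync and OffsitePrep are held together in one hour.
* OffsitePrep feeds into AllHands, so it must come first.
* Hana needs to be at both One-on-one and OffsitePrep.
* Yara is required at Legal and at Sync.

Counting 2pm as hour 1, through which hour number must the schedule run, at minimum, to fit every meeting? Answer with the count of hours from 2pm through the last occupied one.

The precedence chain requires at least 2 distinct hours.
With at most 2 per hour and 5 meetings, at least 3 hours are needed.
3 works (last occupied hour: 4pm): for example One-on-one=4pm, Legal=3pm, AllHands=3pm, OffsitePrep=2pm, Sync=2pm.

3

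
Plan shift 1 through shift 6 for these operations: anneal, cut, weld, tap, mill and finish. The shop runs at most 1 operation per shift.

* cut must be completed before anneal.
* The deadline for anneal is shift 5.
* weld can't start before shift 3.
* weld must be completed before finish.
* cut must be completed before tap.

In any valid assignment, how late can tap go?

shift 6

Precedence pushes tap to at least shift 2.
tap at shift 6 is achievable: weld=shift 3, tap=shift 6, cut=shift 1, anneal=shift 2, mill=shift 5, finish=shift 4.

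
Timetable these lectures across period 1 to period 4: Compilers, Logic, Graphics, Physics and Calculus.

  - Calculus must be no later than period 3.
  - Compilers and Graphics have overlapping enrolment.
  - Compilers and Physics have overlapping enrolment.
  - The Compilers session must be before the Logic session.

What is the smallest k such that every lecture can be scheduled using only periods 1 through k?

The precedence chain requires at least 2 distinct periods.
2 works (last occupied period: period 2): for example Graphics=period 2, Compilers=period 1, Calculus=period 1, Logic=period 2, Physics=period 2.

2 periods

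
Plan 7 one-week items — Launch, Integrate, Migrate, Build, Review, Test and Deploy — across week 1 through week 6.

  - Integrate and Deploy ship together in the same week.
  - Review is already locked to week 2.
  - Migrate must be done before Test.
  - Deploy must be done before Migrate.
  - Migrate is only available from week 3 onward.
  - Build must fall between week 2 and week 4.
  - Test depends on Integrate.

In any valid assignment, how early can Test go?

week 4

Precedence pushes Test to at least week 4.
Test at week 4 is achievable: Test=week 4; Review=week 2; Deploy=week 1; Integrate=week 1; Migrate=week 3; Build=week 2; Launch=week 1.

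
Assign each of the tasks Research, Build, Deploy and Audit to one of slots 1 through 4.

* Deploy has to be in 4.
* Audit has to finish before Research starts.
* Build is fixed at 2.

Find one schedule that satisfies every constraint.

Build=2; Deploy=4; Research=2; Audit=1

Checking: Audit(1) before Research(2); Deploy=4 in [4,4]; Build=2 in [2,2].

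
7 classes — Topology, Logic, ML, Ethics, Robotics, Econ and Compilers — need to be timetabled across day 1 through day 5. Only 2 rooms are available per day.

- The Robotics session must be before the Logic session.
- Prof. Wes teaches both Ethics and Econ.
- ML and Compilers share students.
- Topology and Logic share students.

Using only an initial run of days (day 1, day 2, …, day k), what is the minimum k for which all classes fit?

The precedence chain requires at least 2 distinct days.
With at most 2 per day and 7 classes, at least 4 days are needed.
4 works (last occupied day: day 4): for example ML=day 2, Econ=day 4, Ethics=day 3, Compilers=day 3, Robotics=day 1, Logic=day 2, Topology=day 1.

4 days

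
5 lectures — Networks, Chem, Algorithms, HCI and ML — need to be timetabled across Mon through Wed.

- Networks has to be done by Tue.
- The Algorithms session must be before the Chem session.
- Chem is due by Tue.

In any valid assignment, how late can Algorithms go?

Downstream work caps Algorithms at Mon.
Algorithms at Mon is achievable: ML in Mon, Chem in Tue, HCI in Mon, Networks in Mon, Algorithms in Mon.

Mon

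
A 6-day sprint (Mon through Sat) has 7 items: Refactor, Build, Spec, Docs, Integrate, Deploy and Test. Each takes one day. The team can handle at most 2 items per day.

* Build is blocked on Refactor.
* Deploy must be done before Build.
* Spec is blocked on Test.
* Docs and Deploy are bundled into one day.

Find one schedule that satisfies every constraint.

Build=Wed; Test=Mon; Integrate=Thu; Refactor=Mon; Docs=Tue; Spec=Wed; Deploy=Tue

Checking: Deploy(Tue) before Build(Wed); Test(Mon) before Spec(Wed); Refactor(Mon) before Build(Wed); Docs = Deploy = Tue; max 2 per day (cap 2).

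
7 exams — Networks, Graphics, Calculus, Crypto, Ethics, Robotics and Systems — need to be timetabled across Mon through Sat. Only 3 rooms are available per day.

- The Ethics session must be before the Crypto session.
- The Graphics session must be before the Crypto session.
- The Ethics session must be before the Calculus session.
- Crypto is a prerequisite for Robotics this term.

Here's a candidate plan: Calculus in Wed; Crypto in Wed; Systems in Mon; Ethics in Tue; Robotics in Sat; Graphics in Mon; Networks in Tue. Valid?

Yes

Crypto is a prerequisite for Robotics this term — holds.
Only 3 rooms are available per day — holds.
The Ethics session must be before the Crypto session — holds.
The Ethics session must be before the Calculus session — holds.
The Graphics session must be before the Crypto session — holds.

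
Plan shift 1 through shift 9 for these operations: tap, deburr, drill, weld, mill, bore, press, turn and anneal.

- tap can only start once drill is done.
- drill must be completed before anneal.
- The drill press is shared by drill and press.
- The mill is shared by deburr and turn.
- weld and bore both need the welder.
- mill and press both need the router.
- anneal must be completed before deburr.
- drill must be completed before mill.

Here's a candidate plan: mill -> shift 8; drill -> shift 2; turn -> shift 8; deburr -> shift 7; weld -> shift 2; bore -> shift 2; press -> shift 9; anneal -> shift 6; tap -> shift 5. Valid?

No — it violates: weld and bore both need the welder

The drill press is shared by drill and press — holds.
drill must be completed before mill — holds.
mill and press both need the router — holds.
The mill is shared by deburr and turn — holds.
drill must be completed before anneal — holds.
tap can only start once drill is done — holds.
anneal must be completed before deburr — holds.
weld and bore both need the welder — violated.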